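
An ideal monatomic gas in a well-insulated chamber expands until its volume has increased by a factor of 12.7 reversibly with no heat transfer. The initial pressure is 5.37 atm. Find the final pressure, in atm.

P₂ ≈ 0.0777 atm

Adiabatic: P₁V₁^γ = P₂V₂^γ ⇒ P₂ = P₁ (V₁/V₂)^γ.
For a monatomic ideal gas γ = 5/3.
P₂ = 5.37 × (1/12.7)^(5/3) = 0.07768 atm.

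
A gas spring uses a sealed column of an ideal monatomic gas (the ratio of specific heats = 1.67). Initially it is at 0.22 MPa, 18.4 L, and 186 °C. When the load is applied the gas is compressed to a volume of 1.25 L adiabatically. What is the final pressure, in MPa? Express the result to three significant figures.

Adiabatic: P₁V₁^γ = P₂V₂^γ ⇒ P₂ = P₁ (V₁/V₂)^γ.
P₂ = 0.22 × (18.4/1.25)^(1.67) = 19.63 MPa.

P₂ ≈ 19.6 MPa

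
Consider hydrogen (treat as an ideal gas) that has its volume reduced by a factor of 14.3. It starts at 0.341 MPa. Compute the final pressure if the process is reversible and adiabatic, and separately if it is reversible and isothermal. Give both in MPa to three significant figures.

For a diatomic ideal gas γ = 7/5.
Isothermal: P₂ = P₁(V₁/V₂) = 0.341×14.3 = 4.876 MPa.
Adiabatic: P₂ = P₁(V₁/V₂)^γ = 0.341×14.3^(7/5) = 14.13 MPa.

adiabatic: 14.1 MPa; isothermal: 4.88 MPa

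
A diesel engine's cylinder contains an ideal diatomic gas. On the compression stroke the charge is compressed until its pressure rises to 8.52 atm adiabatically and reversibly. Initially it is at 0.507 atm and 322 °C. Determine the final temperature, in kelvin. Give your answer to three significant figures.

Along an adiabat T P^((1−γ)/γ) is constant, so T₂ = T₁ (P₂/P₁)^((γ−1)/γ).
For a diatomic ideal gas γ = 7/5, so (γ−1)/γ = 2/7.
T₁ = 322 °C = 595.1 K.
T₂ = 595.1 × (8.52/0.507)^(2/7) = 1333 K.

T₂ ≈ 1330 K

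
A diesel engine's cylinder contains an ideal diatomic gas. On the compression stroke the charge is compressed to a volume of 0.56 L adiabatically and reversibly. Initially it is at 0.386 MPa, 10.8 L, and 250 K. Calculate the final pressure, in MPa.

Since PV^γ is constant along a reversible adiabat, P₂ = P₁ (V₁/V₂)^γ.
γ = 7/5 for a diatomic ideal gas.
P₂ = 0.386 × (10.8/0.56)^(7/5) = 24.32 MPa.

P₂ ≈ 24.3 MPa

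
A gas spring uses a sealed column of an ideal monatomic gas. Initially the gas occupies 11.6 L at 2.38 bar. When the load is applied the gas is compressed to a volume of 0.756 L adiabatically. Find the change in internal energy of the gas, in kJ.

γ = 5/3 for a monatomic ideal gas.
P₂ = P₁(V₁/V₂)^γ = 2.38×(11.6/0.756)^(5/3) = 225.5 bar.
For a reversible adiabat, W_by_gas = (P₁V₁ − P₂V₂)/(γ−1).
W_by = (238000×0.0116 − 2.255×10^7×0.000756) / (2/3) = -21430 J.
Q = 0 ⇒ ΔU = −W_by = 21430 J.

ΔU ≈ 21.4 kJ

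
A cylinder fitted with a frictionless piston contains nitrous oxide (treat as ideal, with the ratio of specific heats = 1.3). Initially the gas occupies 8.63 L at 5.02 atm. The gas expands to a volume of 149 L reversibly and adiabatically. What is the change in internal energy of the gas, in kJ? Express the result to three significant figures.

ΔU ≈ -8.41 kJ

P₂ = P₁(V₁/V₂)^γ = 5.02×(8.63/149)^(1.3) = 0.1237 atm.
For a reversible adiabat, W_by_gas = (P₁V₁ − P₂V₂)/(γ−1).
W_by = (508700×0.00863 − 12530×0.149) / (0.3) = 8407 J.
Q = 0 ⇒ ΔU = −W_by = -8407 J.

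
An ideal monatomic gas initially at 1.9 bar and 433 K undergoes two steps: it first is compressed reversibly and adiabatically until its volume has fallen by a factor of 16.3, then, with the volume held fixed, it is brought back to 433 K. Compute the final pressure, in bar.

For a monatomic ideal gas γ = 5/3.
Adiabatic step (PV^γ = const): P₂ = 1.9×16.3^(5/3) = 199.1 bar; T₂ = 433×16.3^(2/3) = 2784 K.
Isochoric: P₃ = P₂(T₃/T₂) = 199.1 × (433/2784) = 30.97 bar.

P₃ ≈ 31.0 bar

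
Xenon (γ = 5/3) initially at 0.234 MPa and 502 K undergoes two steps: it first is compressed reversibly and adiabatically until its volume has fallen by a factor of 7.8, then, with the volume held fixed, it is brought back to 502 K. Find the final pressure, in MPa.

P₃ ≈ 1.83 MPa

Adiabatic step (PV^γ = const): P₂ = 0.234×7.8^(5/3) = 7.179 MPa; T₂ = 502×7.8^(2/3) = 1974 K.
Isochoric: P₃ = P₂(T₃/T₂) = 7.179 × (502/1974) = 1.825 MPa.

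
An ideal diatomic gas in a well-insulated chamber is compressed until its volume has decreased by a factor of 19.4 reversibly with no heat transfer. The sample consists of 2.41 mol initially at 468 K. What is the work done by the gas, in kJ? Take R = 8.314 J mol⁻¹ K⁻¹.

Adiabatic: T₁V₁^(γ−1) = T₂V₂^(γ−1) ⇒ T₂ = T₁ (V₁/V₂)^(γ−1).
γ = 7/5 for a diatomic ideal gas, so γ−1 = 2/5.
T₂ = 468 × 19.4^(2/5) = 1532 K.
Q = 0, so ΔU = W_on_gas = nCᵥΔT with Cᵥ = R/(γ−1) = 20.79 J/(mol·K).
ΔU = 2.41 × 20.79 × (1532 − 468) = 53320 J.
Work done by the gas = −ΔU = -53320 J.

W ≈ -53.3 kJ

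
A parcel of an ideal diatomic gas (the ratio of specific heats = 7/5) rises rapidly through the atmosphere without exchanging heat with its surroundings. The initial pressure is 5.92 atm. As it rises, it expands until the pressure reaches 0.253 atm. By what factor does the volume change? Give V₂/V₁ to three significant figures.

V₂/V₁ ≈ 9.51

From PV^γ = const, V₂/V₁ = (P₁/P₂)^(1/γ).
V₂/V₁ = (5.92/0.253)^(5/7) = 9.506.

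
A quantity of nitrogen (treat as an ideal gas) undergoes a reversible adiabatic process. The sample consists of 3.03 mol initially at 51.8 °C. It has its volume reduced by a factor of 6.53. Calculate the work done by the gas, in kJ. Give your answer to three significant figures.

W ≈ -22.9 kJ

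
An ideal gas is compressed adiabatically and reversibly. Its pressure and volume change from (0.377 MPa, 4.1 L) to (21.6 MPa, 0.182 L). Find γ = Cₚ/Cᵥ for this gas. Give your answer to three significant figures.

γ ≈ 1.30

PV^γ = const ⇒ γ = ln(P₂/P₁) / ln(V₁/V₂).
γ = ln(21.6/0.377) / ln(4.1/0.182) = 1.3.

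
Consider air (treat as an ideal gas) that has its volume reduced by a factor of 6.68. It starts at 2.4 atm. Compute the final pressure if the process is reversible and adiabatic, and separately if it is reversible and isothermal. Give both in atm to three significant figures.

adiabatic: 34.3 atm; isothermal: 16.0 atm

For a diatomic ideal gas γ = 7/5.
Isothermal: P₂ = P₁(V₁/V₂) = 2.4×6.68 = 16.03 atm.
Adiabatic: P₂ = P₁(V₁/V₂)^γ = 2.4×6.68^(7/5) = 34.27 atm.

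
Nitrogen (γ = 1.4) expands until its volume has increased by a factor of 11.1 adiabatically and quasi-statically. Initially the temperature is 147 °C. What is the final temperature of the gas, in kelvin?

Adiabatic: T₁V₁^(γ−1) = T₂V₂^(γ−1) ⇒ T₂ = T₁ (V₁/V₂)^(γ−1).
T₁ = 147 °C = 420.1 K.
T₂ = 420.1 × (1/11.1)^(0.4) = 160.4 K.

T₂ ≈ 160 K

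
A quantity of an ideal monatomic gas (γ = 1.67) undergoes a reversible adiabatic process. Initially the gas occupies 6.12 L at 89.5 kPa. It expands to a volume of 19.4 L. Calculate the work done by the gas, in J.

P₂ = P₁(V₁/V₂)^γ = 89.5×(6.12/19.4)^(1.67) = 13.03 kPa.
For a reversible adiabat, W_by_gas = (P₁V₁ − P₂V₂)/(γ−1).
W_by = (89500×0.00612 − 13030×0.0194) / (0.67) = 440.1 J.

W ≈ 440 J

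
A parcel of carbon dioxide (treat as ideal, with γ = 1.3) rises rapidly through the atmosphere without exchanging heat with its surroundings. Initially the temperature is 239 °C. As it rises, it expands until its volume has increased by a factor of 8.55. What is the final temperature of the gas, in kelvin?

T₂ ≈ 269 K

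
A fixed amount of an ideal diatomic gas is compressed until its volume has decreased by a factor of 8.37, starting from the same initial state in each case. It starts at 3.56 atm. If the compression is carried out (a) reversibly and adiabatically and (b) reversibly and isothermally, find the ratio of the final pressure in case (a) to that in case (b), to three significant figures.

P_adiabatic / P_isothermal ≈ 2.34

For a diatomic ideal gas γ = 7/5.
Isothermal: P_b = P₁(V₁/V₂) = 3.56×8.37.
Adiabatic: P_a = P₁(V₁/V₂)^γ = 3.56×8.37^(7/5).
P_a/P_b = (V₁/V₂)^(γ−1) = 8.37^(2/5) = 2.339.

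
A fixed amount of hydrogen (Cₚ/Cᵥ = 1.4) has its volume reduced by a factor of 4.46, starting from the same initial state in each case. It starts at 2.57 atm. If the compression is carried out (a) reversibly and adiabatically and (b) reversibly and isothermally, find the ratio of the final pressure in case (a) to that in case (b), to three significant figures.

Isothermal: P_b = P₁(V₁/V₂) = 2.57×4.46.
Adiabatic: P_a = P₁(V₁/V₂)^γ = 2.57×4.46^(1.4).
P_a/P_b = (V₁/V₂)^(γ−1) = 4.46^(0.4) = 1.819.

P_adiabatic / P_isothermal ≈ 1.82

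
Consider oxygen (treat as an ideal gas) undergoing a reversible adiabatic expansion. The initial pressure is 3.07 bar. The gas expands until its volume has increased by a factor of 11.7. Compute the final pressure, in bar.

Since PV^γ is constant along a reversible adiabat, P₂ = P₁ (V₁/V₂)^γ.
For a diatomic ideal gas γ = 7/5.
P₂ = 3.07 × (1/11.7)^(7/5) = 0.0981 bar.

P₂ ≈ 0.0981 bar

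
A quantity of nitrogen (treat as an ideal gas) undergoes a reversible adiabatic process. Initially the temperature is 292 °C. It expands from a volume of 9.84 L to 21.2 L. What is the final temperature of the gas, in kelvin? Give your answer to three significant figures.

T₂ ≈ 416 K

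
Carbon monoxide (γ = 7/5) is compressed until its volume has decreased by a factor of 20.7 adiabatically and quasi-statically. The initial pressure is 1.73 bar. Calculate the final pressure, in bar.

P₂ ≈ 120 bar

Since PV^γ is constant along a reversible adiabat, P₂ = P₁ (V₁/V₂)^γ.
P₂ = 1.73 × 20.7^(7/5) = 120.3 bar.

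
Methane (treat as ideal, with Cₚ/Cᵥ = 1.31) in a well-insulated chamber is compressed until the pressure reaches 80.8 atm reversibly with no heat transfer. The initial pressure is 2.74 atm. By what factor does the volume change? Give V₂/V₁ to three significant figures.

From PV^γ = const, V₂/V₁ = (P₁/P₂)^(1/γ).
V₂/V₁ = (2.74/80.8)^(0.763) = 0.07553.

V₂/V₁ ≈ 0.0755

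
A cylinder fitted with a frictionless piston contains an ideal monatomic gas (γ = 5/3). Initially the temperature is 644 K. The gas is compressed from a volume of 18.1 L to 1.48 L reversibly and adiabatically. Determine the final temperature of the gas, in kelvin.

T₂ ≈ 3420 K

For a reversible adiabat TV^(γ−1) is constant, so T₂ = T₁ (V₁/V₂)^(γ−1).
T₂ = 644 × (18.1/1.48)^(2/3) = 3418 K.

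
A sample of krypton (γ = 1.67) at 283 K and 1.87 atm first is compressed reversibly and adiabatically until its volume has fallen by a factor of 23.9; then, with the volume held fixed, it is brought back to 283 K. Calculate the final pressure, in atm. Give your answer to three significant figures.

P₃ ≈ 44.7 atm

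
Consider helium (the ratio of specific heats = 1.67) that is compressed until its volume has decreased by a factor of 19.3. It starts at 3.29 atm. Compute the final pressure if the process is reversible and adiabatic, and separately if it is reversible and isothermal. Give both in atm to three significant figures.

adiabatic: 461 atm; isothermal: 63.5 atm

Isothermal: P₂ = P₁(V₁/V₂) = 3.29×19.3 = 63.5 atm.
Adiabatic: P₂ = P₁(V₁/V₂)^γ = 3.29×19.3^(1.67) = 461.4 atm.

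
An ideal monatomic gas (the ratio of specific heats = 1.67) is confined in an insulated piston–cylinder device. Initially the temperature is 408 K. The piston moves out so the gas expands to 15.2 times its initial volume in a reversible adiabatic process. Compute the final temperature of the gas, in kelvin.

For a reversible adiabat TV^(γ−1) is constant, so T₂ = T₁ (V₁/V₂)^(γ−1).
T₂ = 408 × (1/15.2)^(0.67) = 65.89 K.

T₂ ≈ 65.9 K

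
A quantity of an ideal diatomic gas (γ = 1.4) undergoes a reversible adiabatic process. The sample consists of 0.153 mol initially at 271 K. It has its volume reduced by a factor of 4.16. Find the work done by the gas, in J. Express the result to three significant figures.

For a reversible adiabat TV^(γ−1) is constant, so T₂ = T₁ (V₁/V₂)^(γ−1).
T₂ = 271 × 4.16^(0.4) = 479.3 K.
Q = 0, so ΔU = W_on_gas = nCᵥΔT with Cᵥ = R/(γ−1) = 20.79 J/(mol·K).
ΔU = 0.153 × 20.79 × (479.3 − 271) = 662.4 J.
Work done by the gas = −ΔU = -662.4 J.

W ≈ -662 J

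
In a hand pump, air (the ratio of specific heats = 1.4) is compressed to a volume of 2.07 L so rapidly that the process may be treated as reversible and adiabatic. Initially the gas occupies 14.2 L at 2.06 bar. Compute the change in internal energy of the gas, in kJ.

P₂ = P₁(V₁/V₂)^γ = 2.06×(14.2/2.07)^(1.4) = 30.53 bar.
For a reversible adiabat, W_by_gas = (P₁V₁ − P₂V₂)/(γ−1).
W_by = (206000×0.0142 − 3.053×10^6×0.00207) / (0.4) = -8486 J.
Q = 0 ⇒ ΔU = −W_by = 8486 J.

ΔU ≈ 8.49 kJ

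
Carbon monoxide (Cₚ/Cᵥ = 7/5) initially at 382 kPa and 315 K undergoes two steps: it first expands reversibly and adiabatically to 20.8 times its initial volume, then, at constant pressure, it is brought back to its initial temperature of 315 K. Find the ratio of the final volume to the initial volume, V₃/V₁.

V₃/V₁ ≈ 70.0

Adiabatic step: V₂/V₁ = 20.8; T₂ = T₁·(1/20.8)^(2/5) = 93.56 K.
Isobaric step: V₃/V₂ = T₃/T₂ = 315/93.56.
V₃/V₁ = (V₂/V₁)(V₃/V₂) = 20.8 × (315/93.56) = 70.03.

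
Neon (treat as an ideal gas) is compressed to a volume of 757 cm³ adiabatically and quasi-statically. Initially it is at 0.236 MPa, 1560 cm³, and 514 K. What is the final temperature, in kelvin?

T₂ ≈ 832 K

For a reversible adiabat TV^(γ−1) is constant, so T₂ = T₁ (V₁/V₂)^(γ−1).
γ = 5/3 for a monatomic ideal gas.
T₂ = 514 × (1560/757)^(2/3) = 832.4 K.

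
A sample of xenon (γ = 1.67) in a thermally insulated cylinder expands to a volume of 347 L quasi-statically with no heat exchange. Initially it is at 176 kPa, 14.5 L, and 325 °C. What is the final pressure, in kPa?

P₂ ≈ 0.876 kPa

Adiabatic: P₁V₁^γ = P₂V₂^γ ⇒ P₂ = P₁ (V₁/V₂)^γ.
P₂ = 176 × (14.5/347)^(1.67) = 0.8763 kPa.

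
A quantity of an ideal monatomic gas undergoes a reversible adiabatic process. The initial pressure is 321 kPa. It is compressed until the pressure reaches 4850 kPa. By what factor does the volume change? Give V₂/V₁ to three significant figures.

From PV^γ = const, V₂/V₁ = (P₁/P₂)^(1/γ).
For a monatomic ideal gas γ = 5/3.
V₂/V₁ = (321/4850)^(3/5) = 0.1961.

V₂/V₁ ≈ 0.196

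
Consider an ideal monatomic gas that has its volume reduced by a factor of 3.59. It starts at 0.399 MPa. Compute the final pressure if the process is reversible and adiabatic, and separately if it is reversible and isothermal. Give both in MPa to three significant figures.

adiabatic: 3.36 MPa; isothermal: 1.43 MPa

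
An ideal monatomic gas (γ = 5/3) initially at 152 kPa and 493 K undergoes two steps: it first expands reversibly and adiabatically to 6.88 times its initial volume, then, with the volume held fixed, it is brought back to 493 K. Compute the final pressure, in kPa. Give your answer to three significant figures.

Adiabatic step (PV^γ = const): P₂ = 152×(1/6.88)^(5/3) = 6.107 kPa; T₂ = 493×(1/6.88)^(2/3) = 136.3 K.
Isochoric: P₃ = P₂(T₃/T₂) = 6.107 × (493/136.3) = 22.09 kPa.

P₃ ≈ 22.1 kPa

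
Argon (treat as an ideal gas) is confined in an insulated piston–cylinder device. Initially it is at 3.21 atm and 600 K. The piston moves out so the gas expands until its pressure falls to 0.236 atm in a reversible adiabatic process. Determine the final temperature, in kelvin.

Adiabatic: T₂/T₁ = (P₂/P₁)^((γ−1)/γ).
For a monatomic ideal gas γ = 5/3, so (γ−1)/γ = 2/5.
T₂ = 600 × (0.236/3.21)^(2/5) = 211.2 K.

T₂ ≈ 211 K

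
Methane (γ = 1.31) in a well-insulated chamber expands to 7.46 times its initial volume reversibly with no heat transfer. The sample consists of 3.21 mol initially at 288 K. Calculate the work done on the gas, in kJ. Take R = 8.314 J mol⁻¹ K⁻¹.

W ≈ -11.5 kJ

For a reversible adiabat TV^(γ−1) is constant, so T₂ = T₁ (V₁/V₂)^(γ−1).
T₂ = 288 × (1/7.46)^(0.31) = 154.5 K.
Q = 0, so ΔU = W_on_gas = nCᵥΔT with Cᵥ = R/(γ−1) = 26.82 J/(mol·K).
ΔU = 3.21 × 26.82 × (154.5 − 288) = -11500 J.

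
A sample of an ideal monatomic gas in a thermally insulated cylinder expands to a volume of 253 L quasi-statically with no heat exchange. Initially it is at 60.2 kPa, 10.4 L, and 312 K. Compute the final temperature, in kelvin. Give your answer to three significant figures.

T₂ ≈ 37.2 K

For a reversible adiabat TV^(γ−1) is constant, so T₂ = T₁ (V₁/V₂)^(γ−1).
γ = 5/3 for a monatomic ideal gas.
T₂ = 312 × (10.4/253)^(2/3) = 37.16 K.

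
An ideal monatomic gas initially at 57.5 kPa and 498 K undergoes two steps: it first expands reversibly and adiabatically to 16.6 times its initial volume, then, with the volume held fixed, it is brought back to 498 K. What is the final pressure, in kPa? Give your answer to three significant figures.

P₃ ≈ 3.46 kPa

For a monatomic ideal gas γ = 5/3.
Adiabatic step (PV^γ = const): P₂ = 57.5×(1/16.6)^(5/3) = 0.5323 kPa; T₂ = 498×(1/16.6)^(2/3) = 76.53 K.
Isochoric: P₃ = P₂(T₃/T₂) = 0.5323 × (498/76.53) = 3.464 kPa.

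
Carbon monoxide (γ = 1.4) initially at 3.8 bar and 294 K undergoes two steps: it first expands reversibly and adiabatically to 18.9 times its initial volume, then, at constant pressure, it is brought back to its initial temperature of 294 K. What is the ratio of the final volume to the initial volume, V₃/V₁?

V₃/V₁ ≈ 61.2

Adiabatic step: V₂/V₁ = 18.9; T₂ = T₁·(1/18.9)^(0.4) = 90.73 K.
Isobaric step: V₃/V₂ = T₃/T₂ = 294/90.73.
V₃/V₁ = (V₂/V₁)(V₃/V₂) = 18.9 × (294/90.73) = 61.24.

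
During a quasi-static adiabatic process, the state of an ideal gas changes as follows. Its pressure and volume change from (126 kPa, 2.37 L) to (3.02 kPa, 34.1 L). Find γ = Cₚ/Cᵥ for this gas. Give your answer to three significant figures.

PV^γ = const ⇒ γ = ln(P₂/P₁) / ln(V₁/V₂).
γ = ln(3.02/126) / ln(2.37/34.1) = 1.399.

γ ≈ 1.40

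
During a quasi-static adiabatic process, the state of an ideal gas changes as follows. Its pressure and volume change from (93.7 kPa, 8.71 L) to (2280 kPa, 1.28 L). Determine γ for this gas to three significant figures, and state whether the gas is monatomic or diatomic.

γ ≈ 1.66; monatomic

PV^γ = const ⇒ γ = ln(P₂/P₁) / ln(V₁/V₂).
γ = ln(2280/93.7) / ln(8.71/1.28) = 1.664.
γ ≈ 1.66 is close to 5/3, so the gas is monatomic.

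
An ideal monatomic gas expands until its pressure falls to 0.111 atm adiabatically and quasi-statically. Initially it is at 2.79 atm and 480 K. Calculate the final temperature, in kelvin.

T₂ ≈ 132 K

Along an adiabat T P^((1−γ)/γ) is constant, so T₂ = T₁ (P₂/P₁)^((γ−1)/γ).
For a monatomic ideal gas γ = 5/3, so (γ−1)/γ = 2/5.
T₂ = 480 × (0.111/2.79)^(2/5) = 132.2 K.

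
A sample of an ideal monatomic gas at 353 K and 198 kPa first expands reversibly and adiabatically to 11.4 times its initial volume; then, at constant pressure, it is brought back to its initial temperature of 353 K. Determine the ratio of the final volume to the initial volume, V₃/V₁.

V₃/V₁ ≈ 57.7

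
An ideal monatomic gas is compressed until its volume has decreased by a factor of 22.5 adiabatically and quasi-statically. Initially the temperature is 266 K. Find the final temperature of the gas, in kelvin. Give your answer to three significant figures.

T₂ ≈ 2120 K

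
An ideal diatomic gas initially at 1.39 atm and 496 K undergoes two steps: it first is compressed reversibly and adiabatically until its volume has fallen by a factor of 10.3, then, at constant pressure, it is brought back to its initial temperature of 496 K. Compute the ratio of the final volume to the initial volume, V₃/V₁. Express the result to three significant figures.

For a diatomic ideal gas γ = 7/5.
Adiabatic step: V₂/V₁ = 0.09709; T₂ = T₁·10.3^(2/5) = 1261 K.
Isobaric step: V₃/V₂ = T₃/T₂ = 496/1261.
V₃/V₁ = (V₂/V₁)(V₃/V₂) = 0.09709 × (496/1261) = 0.0382.

V₃/V₁ ≈ 0.0382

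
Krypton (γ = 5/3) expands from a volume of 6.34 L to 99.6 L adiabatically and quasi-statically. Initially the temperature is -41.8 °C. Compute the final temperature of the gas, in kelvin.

T₂ ≈ 36.9 K

Adiabatic: T₁V₁^(γ−1) = T₂V₂^(γ−1) ⇒ T₂ = T₁ (V₁/V₂)^(γ−1).
T₁ = -41.8 °C = 231.3 K.
T₂ = 231.3 × (6.34/99.6)^(2/3) = 36.88 K.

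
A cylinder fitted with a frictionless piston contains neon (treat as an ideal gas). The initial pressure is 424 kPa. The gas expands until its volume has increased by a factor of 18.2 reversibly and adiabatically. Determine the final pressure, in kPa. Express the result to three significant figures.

P₂ ≈ 3.37 kPa

Adiabatic: P₁V₁^γ = P₂V₂^γ ⇒ P₂ = P₁ (V₁/V₂)^γ.
For a monatomic ideal gas γ = 5/3.
P₂ = 424 × (1/18.2)^(5/3) = 3.367 kPa.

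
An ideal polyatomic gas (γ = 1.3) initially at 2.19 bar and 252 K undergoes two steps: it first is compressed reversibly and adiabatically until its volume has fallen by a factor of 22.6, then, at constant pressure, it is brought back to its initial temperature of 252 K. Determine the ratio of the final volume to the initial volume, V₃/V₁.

V₃/V₁ ≈ 0.0174

Adiabatic step: V₂/V₁ = 0.04425; T₂ = T₁·22.6^(0.3) = 642.1 K.
Isobaric step: V₃/V₂ = T₃/T₂ = 252/642.1.
V₃/V₁ = (V₂/V₁)(V₃/V₂) = 0.04425 × (252/642.1) = 0.01736.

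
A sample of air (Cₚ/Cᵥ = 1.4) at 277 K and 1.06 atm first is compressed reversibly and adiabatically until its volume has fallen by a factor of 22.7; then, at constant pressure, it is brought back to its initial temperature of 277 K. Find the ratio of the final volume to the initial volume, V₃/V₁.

Adiabatic step: V₂/V₁ = 0.04405; T₂ = T₁·22.7^(0.4) = 965.8 K.
Isobaric step: V₃/V₂ = T₃/T₂ = 277/965.8.
V₃/V₁ = (V₂/V₁)(V₃/V₂) = 0.04405 × (277/965.8) = 0.01263.

V₃/V₁ ≈ 0.0126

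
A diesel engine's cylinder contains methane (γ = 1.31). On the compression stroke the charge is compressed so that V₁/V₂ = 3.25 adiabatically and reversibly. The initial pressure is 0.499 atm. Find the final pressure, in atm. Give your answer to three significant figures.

P₂ ≈ 2.34 atm

Adiabatic: P₁V₁^γ = P₂V₂^γ ⇒ P₂ = P₁ (V₁/V₂)^γ.
P₂ = 0.499 × 3.25^(1.31) = 2.337 atm.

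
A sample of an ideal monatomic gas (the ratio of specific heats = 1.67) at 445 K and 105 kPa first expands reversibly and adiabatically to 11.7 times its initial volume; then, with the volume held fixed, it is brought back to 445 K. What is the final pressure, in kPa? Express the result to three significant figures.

Adiabatic step (PV^γ = const): P₂ = 105×(1/11.7)^(1.67) = 1.727 kPa; T₂ = 445×(1/11.7)^(0.67) = 85.64 K.
Isochoric: P₃ = P₂(T₃/T₂) = 1.727 × (445/85.64) = 8.974 kPa.

P₃ ≈ 8.97 kPa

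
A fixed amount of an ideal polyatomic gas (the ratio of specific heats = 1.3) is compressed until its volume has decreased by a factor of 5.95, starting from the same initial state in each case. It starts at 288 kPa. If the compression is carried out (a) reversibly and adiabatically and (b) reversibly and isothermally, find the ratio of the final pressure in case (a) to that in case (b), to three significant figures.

Isothermal: P_b = P₁(V₁/V₂) = 288×5.95.
Adiabatic: P_a = P₁(V₁/V₂)^γ = 288×5.95^(1.3).
P_a/P_b = (V₁/V₂)^(γ−1) = 5.95^(0.3) = 1.707.

P_adiabatic / P_isothermal ≈ 1.71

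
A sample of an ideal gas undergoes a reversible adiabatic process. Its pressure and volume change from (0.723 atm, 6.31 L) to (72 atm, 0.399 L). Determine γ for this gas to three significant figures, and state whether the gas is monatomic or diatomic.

γ ≈ 1.67; monatomic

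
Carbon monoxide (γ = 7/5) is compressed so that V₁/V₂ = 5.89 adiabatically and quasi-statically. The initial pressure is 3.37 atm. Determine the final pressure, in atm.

P₂ ≈ 40.3 atm

Adiabatic: P₁V₁^γ = P₂V₂^γ ⇒ P₂ = P₁ (V₁/V₂)^γ.
P₂ = 3.37 × 5.89^(7/5) = 40.35 atm.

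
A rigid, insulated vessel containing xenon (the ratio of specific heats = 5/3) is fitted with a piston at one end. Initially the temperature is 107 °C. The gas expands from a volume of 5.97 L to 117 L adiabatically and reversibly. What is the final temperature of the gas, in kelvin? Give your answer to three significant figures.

Adiabatic: T₁V₁^(γ−1) = T₂V₂^(γ−1) ⇒ T₂ = T₁ (V₁/V₂)^(γ−1).
T₁ = 107 °C = 380.1 K.
T₂ = 380.1 × (5.97/117)^(2/3) = 52.3 K.

T₂ ≈ 52.3 K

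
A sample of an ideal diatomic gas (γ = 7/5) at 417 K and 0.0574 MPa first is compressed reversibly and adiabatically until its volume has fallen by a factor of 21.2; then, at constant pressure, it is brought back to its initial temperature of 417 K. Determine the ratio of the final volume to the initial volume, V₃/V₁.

Adiabatic step: V₂/V₁ = 0.04717; T₂ = T₁·21.2^(2/5) = 1415 K.
Isobaric step: V₃/V₂ = T₃/T₂ = 417/1415.
V₃/V₁ = (V₂/V₁)(V₃/V₂) = 0.04717 × (417/1415) = 0.0139.

V₃/V₁ ≈ 0.0139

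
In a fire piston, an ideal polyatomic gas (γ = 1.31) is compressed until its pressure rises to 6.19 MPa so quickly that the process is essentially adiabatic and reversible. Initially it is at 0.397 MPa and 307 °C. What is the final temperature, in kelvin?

T₂ ≈ 1110 K

Adiabatic: T₂/T₁ = (P₂/P₁)^((γ−1)/γ).
T₁ = 307 °C = 580.1 K.
T₂ = 580.1 × (6.19/0.397)^(0.237) = 1111 K.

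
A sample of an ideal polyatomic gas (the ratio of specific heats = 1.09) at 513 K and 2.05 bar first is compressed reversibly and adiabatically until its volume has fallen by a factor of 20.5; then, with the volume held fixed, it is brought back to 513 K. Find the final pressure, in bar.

P₃ ≈ 42.0 bar

Adiabatic step (PV^γ = const): P₂ = 2.05×20.5^(1.09) = 55.15 bar; T₂ = 513×20.5^(0.09) = 673.2 K.
Isochoric: P₃ = P₂(T₃/T₂) = 55.15 × (513/673.2) = 42.02 bar.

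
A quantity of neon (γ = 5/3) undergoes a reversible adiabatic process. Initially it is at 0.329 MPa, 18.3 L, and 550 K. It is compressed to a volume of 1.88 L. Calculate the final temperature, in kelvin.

T₂ ≈ 2510 K

Adiabatic: T₁V₁^(γ−1) = T₂V₂^(γ−1) ⇒ T₂ = T₁ (V₁/V₂)^(γ−1).
T₂ = 550 × (18.3/1.88)^(2/3) = 2507 K.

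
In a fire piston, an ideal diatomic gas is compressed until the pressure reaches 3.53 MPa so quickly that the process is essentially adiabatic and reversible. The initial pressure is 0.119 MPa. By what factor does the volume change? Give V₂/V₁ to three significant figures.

From PV^γ = const, V₂/V₁ = (P₁/P₂)^(1/γ).
For a diatomic ideal gas γ = 7/5.
V₂/V₁ = (0.119/3.53)^(5/7) = 0.0888.

V₂/V₁ ≈ 0.0888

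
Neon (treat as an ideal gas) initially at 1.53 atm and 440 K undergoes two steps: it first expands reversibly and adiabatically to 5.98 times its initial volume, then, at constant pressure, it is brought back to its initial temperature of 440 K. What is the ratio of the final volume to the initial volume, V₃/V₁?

For a monatomic ideal gas γ = 5/3.
Adiabatic step: V₂/V₁ = 5.98; T₂ = T₁·(1/5.98)^(2/3) = 133.6 K.
Isobaric step: V₃/V₂ = T₃/T₂ = 440/133.6.
V₃/V₁ = (V₂/V₁)(V₃/V₂) = 5.98 × (440/133.6) = 19.7.

V₃/V₁ ≈ 19.7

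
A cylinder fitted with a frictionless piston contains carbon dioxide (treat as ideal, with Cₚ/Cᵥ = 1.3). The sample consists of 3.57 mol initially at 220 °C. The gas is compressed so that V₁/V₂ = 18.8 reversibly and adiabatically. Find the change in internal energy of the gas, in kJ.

For a reversible adiabat TV^(γ−1) is constant, so T₂ = T₁ (V₁/V₂)^(γ−1).
T₁ = 220 °C = 493.1 K.
T₂ = 493.1 × 18.8^(0.3) = 1189 K.
Q = 0, so ΔU = W_on_gas = nCᵥΔT with Cᵥ = R/(γ−1) = 27.71 J/(mol·K).
ΔU = 3.57 × 27.71 × (1189 − 493.1) = 68860 J.

ΔU ≈ 68.9 kJ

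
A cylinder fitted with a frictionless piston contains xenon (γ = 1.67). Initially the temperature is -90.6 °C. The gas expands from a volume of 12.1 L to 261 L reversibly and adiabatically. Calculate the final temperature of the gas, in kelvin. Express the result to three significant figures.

T₂ ≈ 23.3 K

For a reversible adiabat TV^(γ−1) is constant, so T₂ = T₁ (V₁/V₂)^(γ−1).
T₁ = -90.6 °C = 182.5 K.
T₂ = 182.5 × (12.1/261)^(0.67) = 23.32 K.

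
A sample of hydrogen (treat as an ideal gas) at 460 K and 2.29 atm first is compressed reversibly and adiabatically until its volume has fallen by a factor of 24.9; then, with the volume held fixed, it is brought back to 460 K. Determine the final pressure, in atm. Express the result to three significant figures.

P₃ ≈ 57.0 atm

For a diatomic ideal gas γ = 7/5.
Adiabatic step (PV^γ = const): P₂ = 2.29×24.9^(7/5) = 206.3 atm; T₂ = 460×24.9^(2/5) = 1664 K.
Isochoric: P₃ = P₂(T₃/T₂) = 206.3 × (460/1664) = 57.02 atm.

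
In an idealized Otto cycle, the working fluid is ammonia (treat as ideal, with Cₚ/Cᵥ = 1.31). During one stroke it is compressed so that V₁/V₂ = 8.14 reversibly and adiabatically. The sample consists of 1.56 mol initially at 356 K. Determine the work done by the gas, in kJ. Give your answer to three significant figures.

For a reversible adiabat TV^(γ−1) is constant, so T₂ = T₁ (V₁/V₂)^(γ−1).
T₂ = 356 × 8.14^(0.31) = 681.9 K.
Q = 0, so ΔU = W_on_gas = nCᵥΔT with Cᵥ = R/(γ−1) = 26.82 J/(mol·K).
ΔU = 1.56 × 26.82 × (681.9 − 356) = 13640 J.
Work done by the gas = −ΔU = -13640 J.

W ≈ -13.6 kJ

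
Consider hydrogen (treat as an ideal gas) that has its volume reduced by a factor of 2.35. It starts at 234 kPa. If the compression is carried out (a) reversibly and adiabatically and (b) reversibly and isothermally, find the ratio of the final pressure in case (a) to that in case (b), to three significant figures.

P_adiabatic / P_isothermal ≈ 1.41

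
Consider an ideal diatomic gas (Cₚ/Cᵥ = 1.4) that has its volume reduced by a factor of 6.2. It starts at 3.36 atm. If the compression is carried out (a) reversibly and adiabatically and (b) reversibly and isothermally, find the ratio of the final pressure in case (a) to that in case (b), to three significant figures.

Isothermal: P_b = P₁(V₁/V₂) = 3.36×6.2.
Adiabatic: P_a = P₁(V₁/V₂)^γ = 3.36×6.2^(1.4).
P_a/P_b = (V₁/V₂)^(γ−1) = 6.2^(0.4) = 2.075.

P_adiabatic / P_isothermal ≈ 2.07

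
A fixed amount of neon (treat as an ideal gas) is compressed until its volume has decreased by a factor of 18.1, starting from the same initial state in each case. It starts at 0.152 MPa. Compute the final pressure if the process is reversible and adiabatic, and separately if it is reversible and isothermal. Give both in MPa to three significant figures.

adiabatic: 19.0 MPa; isothermal: 2.75 MPa

For a monatomic ideal gas γ = 5/3.
Isothermal: P₂ = P₁(V₁/V₂) = 0.152×18.1 = 2.751 MPa.
Adiabatic: P₂ = P₁(V₁/V₂)^γ = 0.152×18.1^(5/3) = 18.97 MPa.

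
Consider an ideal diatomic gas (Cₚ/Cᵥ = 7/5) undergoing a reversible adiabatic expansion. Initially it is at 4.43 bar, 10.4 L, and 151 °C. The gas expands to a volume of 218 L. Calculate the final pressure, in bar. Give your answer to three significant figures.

P₂ ≈ 0.0626 bar

Since PV^γ is constant along a reversible adiabat, P₂ = P₁ (V₁/V₂)^γ.
P₂ = 4.43 × (10.4/218)^(7/5) = 0.06258 bar.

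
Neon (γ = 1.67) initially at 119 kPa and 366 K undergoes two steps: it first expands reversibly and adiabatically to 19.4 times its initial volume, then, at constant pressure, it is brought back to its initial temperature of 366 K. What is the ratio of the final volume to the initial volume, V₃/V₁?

V₃/V₁ ≈ 141

Adiabatic step: V₂/V₁ = 19.4; T₂ = T₁·(1/19.4)^(0.67) = 50.19 K.
Isobaric step: V₃/V₂ = T₃/T₂ = 366/50.19.
V₃/V₁ = (V₂/V₁)(V₃/V₂) = 19.4 × (366/50.19) = 141.5.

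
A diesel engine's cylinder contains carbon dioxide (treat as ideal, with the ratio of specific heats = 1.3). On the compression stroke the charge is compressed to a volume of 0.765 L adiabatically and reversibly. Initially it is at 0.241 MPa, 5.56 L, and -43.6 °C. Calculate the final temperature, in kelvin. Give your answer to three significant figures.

T₂ ≈ 416 K

For a reversible adiabat TV^(γ−1) is constant, so T₂ = T₁ (V₁/V₂)^(γ−1).
T₁ = -43.6 °C = 229.5 K.
T₂ = 229.5 × (5.56/0.765)^(0.3) = 416.2 K.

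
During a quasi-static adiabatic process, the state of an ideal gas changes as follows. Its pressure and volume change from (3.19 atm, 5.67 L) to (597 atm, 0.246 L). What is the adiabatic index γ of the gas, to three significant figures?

PV^γ = const ⇒ γ = ln(P₂/P₁) / ln(V₁/V₂).
γ = ln(597/3.19) / ln(5.67/0.246) = 1.667.

γ ≈ 1.67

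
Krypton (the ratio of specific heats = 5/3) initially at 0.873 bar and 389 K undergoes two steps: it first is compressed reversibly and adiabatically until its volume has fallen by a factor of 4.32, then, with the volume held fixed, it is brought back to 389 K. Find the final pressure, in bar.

Adiabatic step (PV^γ = const): P₂ = 0.873×4.32^(5/3) = 10 bar; T₂ = 389×4.32^(2/3) = 1032 K.
Isochoric: P₃ = P₂(T₃/T₂) = 10 × (389/1032) = 3.771 bar.

P₃ ≈ 3.77 bar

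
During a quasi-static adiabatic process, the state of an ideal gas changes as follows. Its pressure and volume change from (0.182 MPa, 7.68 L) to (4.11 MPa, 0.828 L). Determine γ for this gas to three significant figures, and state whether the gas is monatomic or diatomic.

PV^γ = const ⇒ γ = ln(P₂/P₁) / ln(V₁/V₂).
γ = ln(4.11/0.182) / ln(7.68/0.828) = 1.399.
γ ≈ 1.40 is close to 7/5, so the gas is diatomic.

γ ≈ 1.40; diatomic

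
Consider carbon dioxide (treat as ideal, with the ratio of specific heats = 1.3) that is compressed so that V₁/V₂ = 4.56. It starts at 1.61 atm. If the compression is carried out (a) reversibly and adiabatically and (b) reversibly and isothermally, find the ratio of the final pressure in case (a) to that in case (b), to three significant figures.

Isothermal: P_b = P₁(V₁/V₂) = 1.61×4.56.
Adiabatic: P_a = P₁(V₁/V₂)^γ = 1.61×4.56^(1.3).
P_a/P_b = (V₁/V₂)^(γ−1) = 4.56^(0.3) = 1.576.

P_adiabatic / P_isothermal ≈ 1.58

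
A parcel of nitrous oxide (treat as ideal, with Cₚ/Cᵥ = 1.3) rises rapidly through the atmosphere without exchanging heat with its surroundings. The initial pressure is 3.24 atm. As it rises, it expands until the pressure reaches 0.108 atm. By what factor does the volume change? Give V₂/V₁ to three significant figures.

From PV^γ = const, V₂/V₁ = (P₁/P₂)^(1/γ).
V₂/V₁ = (3.24/0.108)^(0.769) = 13.69.

V₂/V₁ ≈ 13.7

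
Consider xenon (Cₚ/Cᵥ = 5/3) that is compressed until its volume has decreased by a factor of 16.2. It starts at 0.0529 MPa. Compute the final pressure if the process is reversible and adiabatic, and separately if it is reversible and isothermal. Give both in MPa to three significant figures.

Isothermal: P₂ = P₁(V₁/V₂) = 0.0529×16.2 = 0.857 MPa.
Adiabatic: P₂ = P₁(V₁/V₂)^γ = 0.0529×16.2^(5/3) = 5.487 MPa.

adiabatic: 5.49 MPa; isothermal: 0.857 MPa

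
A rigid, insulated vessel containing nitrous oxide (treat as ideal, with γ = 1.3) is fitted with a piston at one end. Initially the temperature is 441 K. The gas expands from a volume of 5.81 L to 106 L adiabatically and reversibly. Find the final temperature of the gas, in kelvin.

T₂ ≈ 185 K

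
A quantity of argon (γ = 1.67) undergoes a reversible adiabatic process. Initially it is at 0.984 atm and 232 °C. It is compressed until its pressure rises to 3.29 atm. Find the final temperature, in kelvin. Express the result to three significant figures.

Along an adiabat T P^((1−γ)/γ) is constant, so T₂ = T₁ (P₂/P₁)^((γ−1)/γ).
T₁ = 232 °C = 505.1 K.
T₂ = 505.1 × (3.29/0.984)^(0.401) = 819.8 K.

T₂ ≈ 820 K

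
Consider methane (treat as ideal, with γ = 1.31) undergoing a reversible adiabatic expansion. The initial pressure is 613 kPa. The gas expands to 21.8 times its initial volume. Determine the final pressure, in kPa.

Adiabatic: P₁V₁^γ = P₂V₂^γ ⇒ P₂ = P₁ (V₁/V₂)^γ.
P₂ = 613 × (1/21.8)^(1.31) = 10.82 kPa.

P₂ ≈ 10.8 kPa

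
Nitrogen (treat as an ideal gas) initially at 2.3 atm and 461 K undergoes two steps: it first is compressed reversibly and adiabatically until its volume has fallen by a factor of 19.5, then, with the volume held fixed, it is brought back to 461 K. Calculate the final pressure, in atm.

For a diatomic ideal gas γ = 7/5.
Adiabatic step (PV^γ = const): P₂ = 2.3×19.5^(7/5) = 147.2 atm; T₂ = 461×19.5^(2/5) = 1513 K.
Isochoric: P₃ = P₂(T₃/T₂) = 147.2 × (461/1513) = 44.85 atm.

P₃ ≈ 44.8 atm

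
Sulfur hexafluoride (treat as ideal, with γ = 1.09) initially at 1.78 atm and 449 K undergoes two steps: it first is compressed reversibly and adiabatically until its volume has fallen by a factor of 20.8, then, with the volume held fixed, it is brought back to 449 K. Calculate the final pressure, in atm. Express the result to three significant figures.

P₃ ≈ 37.0 atm

Adiabatic step (PV^γ = const): P₂ = 1.78×20.8^(1.09) = 48.65 atm; T₂ = 449×20.8^(0.09) = 590 K.
Isochoric: P₃ = P₂(T₃/T₂) = 48.65 × (449/590) = 37.02 atm.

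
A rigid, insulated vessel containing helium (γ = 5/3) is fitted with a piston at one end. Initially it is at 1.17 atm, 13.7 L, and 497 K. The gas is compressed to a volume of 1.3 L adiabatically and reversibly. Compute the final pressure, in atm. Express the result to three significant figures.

P₂ ≈ 59.3 atm

Adiabatic: P₁V₁^γ = P₂V₂^γ ⇒ P₂ = P₁ (V₁/V₂)^γ.
P₂ = 1.17 × (13.7/1.3)^(5/3) = 59.27 atm.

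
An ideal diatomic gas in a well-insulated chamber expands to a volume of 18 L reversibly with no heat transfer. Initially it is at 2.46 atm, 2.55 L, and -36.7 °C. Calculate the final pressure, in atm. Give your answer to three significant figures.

Adiabatic: P₁V₁^γ = P₂V₂^γ ⇒ P₂ = P₁ (V₁/V₂)^γ.
γ = 7/5 for a diatomic ideal gas.
P₂ = 2.46 × (2.55/18)^(7/5) = 0.1595 atm.

P₂ ≈ 0.159 atm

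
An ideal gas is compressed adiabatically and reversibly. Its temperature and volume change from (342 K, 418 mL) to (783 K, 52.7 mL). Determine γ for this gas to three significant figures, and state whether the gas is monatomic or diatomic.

TV^(γ−1) = const ⇒ γ − 1 = ln(T₂/T₁) / ln(V₁/V₂).
γ = 1 + ln(783/342) / ln(418/52.7) = 1.4.
γ ≈ 1.40 is close to 7/5, so the gas is diatomic.

γ ≈ 1.40; diatomic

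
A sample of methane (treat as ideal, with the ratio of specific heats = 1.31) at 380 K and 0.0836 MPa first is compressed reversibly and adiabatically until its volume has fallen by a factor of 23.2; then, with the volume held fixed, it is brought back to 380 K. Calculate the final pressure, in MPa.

P₃ ≈ 1.94 MPa

Adiabatic step (PV^γ = const): P₂ = 0.0836×23.2^(1.31) = 5.14 MPa; T₂ = 380×23.2^(0.31) = 1007 K.
Isochoric: P₃ = P₂(T₃/T₂) = 5.14 × (380/1007) = 1.94 MPa.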